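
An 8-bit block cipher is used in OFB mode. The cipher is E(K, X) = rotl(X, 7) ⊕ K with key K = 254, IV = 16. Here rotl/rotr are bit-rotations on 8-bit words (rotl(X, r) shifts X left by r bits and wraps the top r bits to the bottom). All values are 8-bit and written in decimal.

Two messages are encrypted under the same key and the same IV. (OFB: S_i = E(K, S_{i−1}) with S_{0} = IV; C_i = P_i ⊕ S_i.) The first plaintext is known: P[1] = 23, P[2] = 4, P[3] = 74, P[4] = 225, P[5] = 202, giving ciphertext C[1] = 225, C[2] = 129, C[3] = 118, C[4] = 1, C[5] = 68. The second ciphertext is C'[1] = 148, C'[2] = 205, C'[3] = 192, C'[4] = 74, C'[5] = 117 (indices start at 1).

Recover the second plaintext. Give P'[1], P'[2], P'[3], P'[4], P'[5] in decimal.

P'[1] = 98, P'[2] = 72, P'[3] = 252, P'[4] = 170, P'[5] = 251

In OFB with a reused IV, both messages share the same keystream S_i, so C_i ⊕ C'_i = P_i ⊕ P'_i and thus P'_i = P_i ⊕ C_i ⊕ C'_i.
P'[1]: 23 ⊕ 225 ⊕ 148 = 98.
P'[2]: 4 ⊕ 129 ⊕ 205 = 72.
P'[3]: 74 ⊕ 118 ⊕ 192 = 252.
P'[4]: 225 ⊕ 1 ⊕ 74 = 170.
P'[5]: 202 ⊕ 68 ⊕ 117 = 251.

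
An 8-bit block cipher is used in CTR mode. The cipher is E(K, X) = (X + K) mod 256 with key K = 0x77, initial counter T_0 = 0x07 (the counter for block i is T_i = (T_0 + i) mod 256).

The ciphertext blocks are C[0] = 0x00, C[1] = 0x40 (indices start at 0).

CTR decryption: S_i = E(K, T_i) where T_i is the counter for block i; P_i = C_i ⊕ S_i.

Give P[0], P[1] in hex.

P[0]: T = 0x07, S = E(K, T) = 0x7E; 0x00 ⊕ 0x7E = 0x7E.
P[1]: T = 0x08, S = E(K, T) = 0x7F; 0x40 ⊕ 0x7F = 0x3F.

P[0] = 0x7E, P[1] = 0x3F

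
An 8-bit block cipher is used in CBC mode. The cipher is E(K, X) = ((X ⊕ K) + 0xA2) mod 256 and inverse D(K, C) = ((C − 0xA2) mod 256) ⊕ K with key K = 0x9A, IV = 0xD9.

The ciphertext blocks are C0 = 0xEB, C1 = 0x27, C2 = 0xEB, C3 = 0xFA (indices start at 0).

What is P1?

P1 = 0xF4

CBC decryption: P_i = D(K, C_i) ⊕ C_{i−1}, with C_{−1} = IV.
P1: D(K, 0x27) = 0x1F; 0x1F ⊕ 0xEB = 0xF4.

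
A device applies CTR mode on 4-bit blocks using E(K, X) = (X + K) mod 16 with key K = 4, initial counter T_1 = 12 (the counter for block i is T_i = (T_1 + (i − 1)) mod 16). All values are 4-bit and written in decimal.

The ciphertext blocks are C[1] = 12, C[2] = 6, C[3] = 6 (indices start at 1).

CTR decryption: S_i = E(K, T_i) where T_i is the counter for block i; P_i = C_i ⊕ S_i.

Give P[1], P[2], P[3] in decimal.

P[1] = 12, P[2] = 7, P[3] = 4

P[1]: T = 12, S = E(K, T) = 0; 12 ⊕ 0 = 12.
P[2]: T = 13, S = E(K, T) = 1; 6 ⊕ 1 = 7.
P[3]: T = 14, S = E(K, T) = 2; 6 ⊕ 2 = 4.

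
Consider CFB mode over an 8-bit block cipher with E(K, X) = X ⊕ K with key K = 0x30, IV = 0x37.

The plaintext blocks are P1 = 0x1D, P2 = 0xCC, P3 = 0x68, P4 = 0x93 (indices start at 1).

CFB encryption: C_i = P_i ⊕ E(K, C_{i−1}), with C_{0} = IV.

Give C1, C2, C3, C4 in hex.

C1 = 0x1A, C2 = 0xE6, C3 = 0xBE, C4 = 0x1D

C1: E(K, 0x37) = 0x07; 0x1D ⊕ 0x07 = 0x1A.
C2: E(K, 0x1A) = 0x2A; 0xCC ⊕ 0x2A = 0xE6.
C3: E(K, 0xE6) = 0xD6; 0x68 ⊕ 0xD6 = 0xBE.
C4: E(K, 0xBE) = 0x8E; 0x93 ⊕ 0x8E = 0x1D.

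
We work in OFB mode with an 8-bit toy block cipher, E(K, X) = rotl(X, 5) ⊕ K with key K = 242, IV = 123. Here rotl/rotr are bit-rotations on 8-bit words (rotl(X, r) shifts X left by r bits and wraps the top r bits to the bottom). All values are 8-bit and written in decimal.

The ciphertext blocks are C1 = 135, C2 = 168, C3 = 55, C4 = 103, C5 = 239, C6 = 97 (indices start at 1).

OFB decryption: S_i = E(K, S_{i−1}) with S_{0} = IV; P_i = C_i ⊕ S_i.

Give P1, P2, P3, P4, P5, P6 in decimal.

P1: S = E(K, 123) = 157; 135 ⊕ 157 = 26.
P2: S = E(K, 157) = 65; 168 ⊕ 65 = 233.
P3: S = E(K, 65) = 218; 55 ⊕ 218 = 237.
P4: S = E(K, 218) = 169; 103 ⊕ 169 = 206.
P5: S = E(K, 169) = 199; 239 ⊕ 199 = 40.
P6: S = E(K, 199) = 10; 97 ⊕ 10 = 107.

P1 = 26, P2 = 233, P3 = 237, P4 = 206, P5 = 40, P6 = 107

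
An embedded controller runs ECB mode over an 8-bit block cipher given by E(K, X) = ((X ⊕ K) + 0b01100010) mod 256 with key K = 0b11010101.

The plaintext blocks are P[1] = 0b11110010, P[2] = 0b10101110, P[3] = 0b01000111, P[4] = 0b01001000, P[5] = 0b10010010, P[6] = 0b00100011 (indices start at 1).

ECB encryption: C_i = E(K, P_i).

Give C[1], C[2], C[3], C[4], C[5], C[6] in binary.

C[1]: E(K, 0b11110010) = 0b10001001.
C[2]: E(K, 0b10101110) = 0b11011101.
C[3]: E(K, 0b01000111) = 0b11110100.
C[4]: E(K, 0b01001000) = 0b11111111.
C[5]: E(K, 0b10010010) = 0b10101001.
C[6]: E(K, 0b00100011) = 0b01011000.

C[1] = 0b10001001, C[2] = 0b11011101, C[3] = 0b11110100, C[4] = 0b11111111, C[5] = 0b10101001, C[6] = 0b01011000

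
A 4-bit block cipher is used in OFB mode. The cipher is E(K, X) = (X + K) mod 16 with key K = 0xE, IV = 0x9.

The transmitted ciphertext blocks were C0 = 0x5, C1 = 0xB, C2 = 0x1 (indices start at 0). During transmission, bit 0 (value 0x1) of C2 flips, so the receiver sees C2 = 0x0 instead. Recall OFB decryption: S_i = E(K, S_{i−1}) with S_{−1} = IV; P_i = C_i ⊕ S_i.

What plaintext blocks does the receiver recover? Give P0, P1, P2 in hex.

Only C2 changed, to 0x0. In OFB, a change in C_i flips the same bit in P_i only; the keystream is unaffected. Decrypting the received ciphertext:
P0: S = E(K, 0x9) = 0x7; 0x5 ⊕ 0x7 = 0x2.
P1: S = E(K, 0x7) = 0x5; 0xB ⊕ 0x5 = 0xE.
P2: S = E(K, 0x5) = 0x3; 0x0 ⊕ 0x3 = 0x3.
Blocks that differ from the original plaintext: P2.

P0 = 0x2, P1 = 0xE, P2 = 0x3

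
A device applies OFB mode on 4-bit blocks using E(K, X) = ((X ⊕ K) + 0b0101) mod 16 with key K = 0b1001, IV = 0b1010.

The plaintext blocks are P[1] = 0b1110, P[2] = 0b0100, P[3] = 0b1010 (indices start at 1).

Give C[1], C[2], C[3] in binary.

OFB encryption: S_i = E(K, S_{i−1}) with S_{0} = IV; C_i = P_i ⊕ S_i.
C[1]: S = E(K, 0b1010) = 0b1000; 0b1110 ⊕ 0b1000 = 0b0110.
C[2]: S = E(K, 0b1000) = 0b0110; 0b0100 ⊕ 0b0110 = 0b0010.
C[3]: S = E(K, 0b0110) = 0b0100; 0b1010 ⊕ 0b0100 = 0b1110.

C[1] = 0b0110, C[2] = 0b0010, C[3] = 0b1110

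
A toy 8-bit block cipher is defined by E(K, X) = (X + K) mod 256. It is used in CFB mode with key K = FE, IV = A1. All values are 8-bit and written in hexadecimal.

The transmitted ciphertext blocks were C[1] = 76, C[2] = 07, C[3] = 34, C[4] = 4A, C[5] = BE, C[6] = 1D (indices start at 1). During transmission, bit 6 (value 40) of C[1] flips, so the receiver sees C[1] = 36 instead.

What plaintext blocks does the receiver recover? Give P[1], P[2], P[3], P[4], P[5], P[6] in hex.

P[1] = A9, P[2] = 33, P[3] = 31, P[4] = 78, P[5] = F6, P[6] = A1

CFB decryption: P_i = C_i ⊕ E(K, C_{i−1}), with C_{0} = IV.
Only C[1] changed, to 36. In CFB, a change in C_i flips the same bit in P_i and garbles P_{i+1}. Decrypting the received ciphertext:
P[1]: E(K, A1) = 9F; 36 ⊕ 9F = A9.
P[2]: E(K, 36) = 34; 07 ⊕ 34 = 33.
P[3]: E(K, 07) = 05; 34 ⊕ 05 = 31.
P[4]: E(K, 34) = 32; 4A ⊕ 32 = 78.
P[5]: E(K, 4A) = 48; BE ⊕ 48 = F6.
P[6]: E(K, BE) = BC; 1D ⊕ BC = A1.
Blocks that differ from the original plaintext: P[1], P[2].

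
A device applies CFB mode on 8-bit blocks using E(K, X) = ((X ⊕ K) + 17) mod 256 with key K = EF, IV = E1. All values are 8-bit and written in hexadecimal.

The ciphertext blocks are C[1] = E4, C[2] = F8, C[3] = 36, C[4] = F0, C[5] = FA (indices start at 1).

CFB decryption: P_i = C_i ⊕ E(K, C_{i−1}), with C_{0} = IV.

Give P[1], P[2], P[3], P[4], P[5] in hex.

P[1] = C1, P[2] = DA, P[3] = 18, P[4] = 00, P[5] = CC

P[1]: E(K, E1) = 25; E4 ⊕ 25 = C1.
P[2]: E(K, E4) = 22; F8 ⊕ 22 = DA.
P[3]: E(K, F8) = 2E; 36 ⊕ 2E = 18.
P[4]: E(K, 36) = F0; F0 ⊕ F0 = 00.
P[5]: E(K, F0) = 36; FA ⊕ 36 = CC.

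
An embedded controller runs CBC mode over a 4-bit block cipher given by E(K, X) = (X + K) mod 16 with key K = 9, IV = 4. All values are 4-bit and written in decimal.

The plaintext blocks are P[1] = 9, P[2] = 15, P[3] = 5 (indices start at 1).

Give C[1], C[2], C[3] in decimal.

C[1] = 6, C[2] = 2, C[3] = 0

CBC encryption: C_i = E(K, P_i ⊕ C_{i−1}), with C_{0} = IV.
C[1]: P[1] ⊕ 4 = 13; E(K, 13) = 6.
C[2]: P[2] ⊕ 6 = 9; E(K, 9) = 2.
C[3]: P[3] ⊕ 2 = 7; E(K, 7) = 0.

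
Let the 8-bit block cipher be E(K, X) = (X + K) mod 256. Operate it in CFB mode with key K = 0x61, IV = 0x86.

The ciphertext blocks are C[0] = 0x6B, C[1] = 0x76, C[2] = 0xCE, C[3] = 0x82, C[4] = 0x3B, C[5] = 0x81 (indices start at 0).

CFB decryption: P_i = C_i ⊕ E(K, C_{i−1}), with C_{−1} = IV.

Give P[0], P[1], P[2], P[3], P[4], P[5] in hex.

P[0] = 0x8C, P[1] = 0xBA, P[2] = 0x19, P[3] = 0xAD, P[4] = 0xD8, P[5] = 0x1D

P[0]: E(K, 0x86) = 0xE7; 0x6B ⊕ 0xE7 = 0x8C.
P[1]: E(K, 0x6B) = 0xCC; 0x76 ⊕ 0xCC = 0xBA.
P[2]: E(K, 0x76) = 0xD7; 0xCE ⊕ 0xD7 = 0x19.
P[3]: E(K, 0xCE) = 0x2F; 0x82 ⊕ 0x2F = 0xAD.
P[4]: E(K, 0x82) = 0xE3; 0x3B ⊕ 0xE3 = 0xD8.
P[5]: E(K, 0x3B) = 0x9C; 0x81 ⊕ 0x9C = 0x1D.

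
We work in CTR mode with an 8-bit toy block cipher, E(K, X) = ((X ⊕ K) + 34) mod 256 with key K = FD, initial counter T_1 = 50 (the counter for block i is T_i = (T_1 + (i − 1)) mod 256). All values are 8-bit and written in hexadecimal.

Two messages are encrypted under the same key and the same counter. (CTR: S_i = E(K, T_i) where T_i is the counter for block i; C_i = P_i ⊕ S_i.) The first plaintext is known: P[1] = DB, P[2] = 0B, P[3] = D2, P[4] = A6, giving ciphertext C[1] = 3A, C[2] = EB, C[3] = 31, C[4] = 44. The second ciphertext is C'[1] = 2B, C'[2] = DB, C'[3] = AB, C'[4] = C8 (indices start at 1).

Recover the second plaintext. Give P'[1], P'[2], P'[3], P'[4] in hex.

In CTR with a reused counter, both messages share the same keystream S_i, so C_i ⊕ C'_i = P_i ⊕ P'_i and thus P'_i = P_i ⊕ C_i ⊕ C'_i.
P'[1]: DB ⊕ 3A ⊕ 2B = CA.
P'[2]: 0B ⊕ EB ⊕ DB = 3B.
P'[3]: D2 ⊕ 31 ⊕ AB = 48.
P'[4]: A6 ⊕ 44 ⊕ C8 = 2A.

P'[1] = CA, P'[2] = 3B, P'[3] = 48, P'[4] = 2A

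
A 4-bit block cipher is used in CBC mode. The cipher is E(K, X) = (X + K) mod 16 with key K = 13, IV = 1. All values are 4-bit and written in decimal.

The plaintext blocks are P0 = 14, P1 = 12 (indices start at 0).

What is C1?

C1 = 13

CBC encryption: C_i = E(K, P_i ⊕ C_{i−1}), with C_{−1} = IV.
C0: P0 ⊕ 1 = 15; E(K, 15) = 12.
C1: P1 ⊕ 12 = 0; E(K, 0) = 13.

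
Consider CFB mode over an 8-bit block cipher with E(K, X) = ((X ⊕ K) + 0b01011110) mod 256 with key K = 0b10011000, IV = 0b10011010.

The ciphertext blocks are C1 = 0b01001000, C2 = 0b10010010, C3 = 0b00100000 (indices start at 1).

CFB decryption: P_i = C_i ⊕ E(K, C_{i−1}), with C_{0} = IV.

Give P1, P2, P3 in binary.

P1 = 0b00101000, P2 = 0b10111100, P3 = 0b01001000

P1: E(K, 0b10011010) = 0b01100000; 0b01001000 ⊕ 0b01100000 = 0b00101000.
P2: E(K, 0b01001000) = 0b00101110; 0b10010010 ⊕ 0b00101110 = 0b10111100.
P3: E(K, 0b10010010) = 0b01101000; 0b00100000 ⊕ 0b01101000 = 0b01001000.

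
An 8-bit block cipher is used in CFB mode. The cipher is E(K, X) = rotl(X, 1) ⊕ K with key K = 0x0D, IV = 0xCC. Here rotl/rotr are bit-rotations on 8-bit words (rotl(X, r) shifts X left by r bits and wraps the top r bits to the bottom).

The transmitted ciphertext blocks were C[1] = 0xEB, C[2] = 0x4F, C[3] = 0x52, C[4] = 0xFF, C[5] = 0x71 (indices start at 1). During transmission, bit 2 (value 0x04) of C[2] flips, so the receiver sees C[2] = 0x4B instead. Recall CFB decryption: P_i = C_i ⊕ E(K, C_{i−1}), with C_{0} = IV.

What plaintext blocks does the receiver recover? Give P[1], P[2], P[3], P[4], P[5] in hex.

Only C[2] changed, to 0x4B. In CFB, a change in C_i flips the same bit in P_i and garbles P_{i+1}. Decrypting the received ciphertext:
P[1]: E(K, 0xCC) = 0x94; 0xEB ⊕ 0x94 = 0x7F.
P[2]: E(K, 0xEB) = 0xDA; 0x4B ⊕ 0xDA = 0x91.
P[3]: E(K, 0x4B) = 0x9B; 0x52 ⊕ 0x9B = 0xC9.
P[4]: E(K, 0x52) = 0xA9; 0xFF ⊕ 0xA9 = 0x56.
P[5]: E(K, 0xFF) = 0xF2; 0x71 ⊕ 0xF2 = 0x83.
Blocks that differ from the original plaintext: P[2], P[3].

P[1] = 0x7F, P[2] = 0x91, P[3] = 0xC9, P[4] = 0x56, P[5] = 0x83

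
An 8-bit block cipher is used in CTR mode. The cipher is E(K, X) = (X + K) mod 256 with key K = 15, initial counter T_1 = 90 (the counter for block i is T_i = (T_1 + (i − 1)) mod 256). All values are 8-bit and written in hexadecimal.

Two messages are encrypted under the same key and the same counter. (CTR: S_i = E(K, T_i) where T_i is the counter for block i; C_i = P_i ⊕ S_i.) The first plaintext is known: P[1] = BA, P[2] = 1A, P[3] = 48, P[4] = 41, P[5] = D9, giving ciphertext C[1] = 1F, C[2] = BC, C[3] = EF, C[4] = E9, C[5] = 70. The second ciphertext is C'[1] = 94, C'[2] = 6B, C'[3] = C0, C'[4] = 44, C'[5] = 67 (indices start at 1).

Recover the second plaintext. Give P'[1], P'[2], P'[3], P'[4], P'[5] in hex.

P'[1] = 31, P'[2] = CD, P'[3] = 67, P'[4] = EC, P'[5] = CE

In CTR with a reused counter, both messages share the same keystream S_i, so C_i ⊕ C'_i = P_i ⊕ P'_i and thus P'_i = P_i ⊕ C_i ⊕ C'_i.
P'[1]: BA ⊕ 1F ⊕ 94 = 31.
P'[2]: 1A ⊕ BC ⊕ 6B = CD.
P'[3]: 48 ⊕ EF ⊕ C0 = 67.
P'[4]: 41 ⊕ E9 ⊕ 44 = EC.
P'[5]: D9 ⊕ 70 ⊕ 67 = CE.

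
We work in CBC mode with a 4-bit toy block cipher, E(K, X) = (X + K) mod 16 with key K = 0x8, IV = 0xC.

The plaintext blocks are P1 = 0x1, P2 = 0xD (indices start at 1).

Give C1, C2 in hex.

CBC encryption: C_i = E(K, P_i ⊕ C_{i−1}), with C_{0} = IV.
C1: P1 ⊕ 0xC = 0xD; E(K, 0xD) = 0x5.
C2: P2 ⊕ 0x5 = 0x8; E(K, 0x8) = 0x0.

C1 = 0x5, C2 = 0x0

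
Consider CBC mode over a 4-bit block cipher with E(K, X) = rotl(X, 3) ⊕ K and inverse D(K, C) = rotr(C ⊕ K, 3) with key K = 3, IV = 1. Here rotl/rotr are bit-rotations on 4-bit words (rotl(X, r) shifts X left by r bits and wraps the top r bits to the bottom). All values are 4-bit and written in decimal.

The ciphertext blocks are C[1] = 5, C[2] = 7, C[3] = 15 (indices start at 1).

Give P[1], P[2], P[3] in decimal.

CBC decryption: P_i = D(K, C_i) ⊕ C_{i−1}, with C_{0} = IV.
P[1]: D(K, 5) = 12; 12 ⊕ 1 = 13.
P[2]: D(K, 7) = 8; 8 ⊕ 5 = 13.
P[3]: D(K, 15) = 9; 9 ⊕ 7 = 14.

P[1] = 13, P[2] = 13, P[3] = 14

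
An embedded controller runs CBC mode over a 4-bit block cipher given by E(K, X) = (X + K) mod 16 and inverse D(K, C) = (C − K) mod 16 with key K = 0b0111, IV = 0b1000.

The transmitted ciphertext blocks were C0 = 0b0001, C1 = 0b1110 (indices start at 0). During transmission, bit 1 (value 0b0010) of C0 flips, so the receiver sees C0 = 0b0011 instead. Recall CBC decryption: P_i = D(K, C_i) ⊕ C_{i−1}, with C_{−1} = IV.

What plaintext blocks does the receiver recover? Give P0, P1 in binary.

P0 = 0b0100, P1 = 0b0100

Only C0 changed, to 0b0011. In CBC, a change in C_i garbles P_i and flips the same bit in P_{i+1}. Decrypting the received ciphertext:
P0: D(K, 0b0011) = 0b1100; 0b1100 ⊕ 0b1000 = 0b0100.
P1: D(K, 0b1110) = 0b0111; 0b0111 ⊕ 0b0011 = 0b0100.
Blocks that differ from the original plaintext: P0, P1.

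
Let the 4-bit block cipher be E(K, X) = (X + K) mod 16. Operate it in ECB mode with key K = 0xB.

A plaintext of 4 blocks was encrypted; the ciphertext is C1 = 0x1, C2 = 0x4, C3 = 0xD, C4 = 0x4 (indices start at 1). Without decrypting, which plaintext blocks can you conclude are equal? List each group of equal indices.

P2 = P4

ECB encrypts each block independently with the same key, so equal ciphertext blocks imply equal plaintext blocks.
C2 = C4 = 0x4, so P2 = P4.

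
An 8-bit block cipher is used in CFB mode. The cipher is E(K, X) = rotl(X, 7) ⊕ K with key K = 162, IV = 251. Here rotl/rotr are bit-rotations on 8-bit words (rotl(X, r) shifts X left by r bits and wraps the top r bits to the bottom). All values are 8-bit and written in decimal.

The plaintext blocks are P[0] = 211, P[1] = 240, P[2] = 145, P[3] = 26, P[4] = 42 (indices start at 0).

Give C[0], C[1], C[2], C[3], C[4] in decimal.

CFB encryption: C_i = P_i ⊕ E(K, C_{i−1}), with C_{−1} = IV.
C[0]: E(K, 251) = 95; 211 ⊕ 95 = 140.
C[1]: E(K, 140) = 228; 240 ⊕ 228 = 20.
C[2]: E(K, 20) = 168; 145 ⊕ 168 = 57.
C[3]: E(K, 57) = 62; 26 ⊕ 62 = 36.
C[4]: E(K, 36) = 176; 42 ⊕ 176 = 154.

C[0] = 140, C[1] = 20, C[2] = 57, C[3] = 36, C[4] = 154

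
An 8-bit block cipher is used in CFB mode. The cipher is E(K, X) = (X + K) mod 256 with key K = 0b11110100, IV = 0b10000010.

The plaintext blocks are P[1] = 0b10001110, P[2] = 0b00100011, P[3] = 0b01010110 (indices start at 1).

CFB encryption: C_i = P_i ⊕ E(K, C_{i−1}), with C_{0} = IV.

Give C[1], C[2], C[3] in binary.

C[1] = 0b11111000, C[2] = 0b11001111, C[3] = 0b10010101

C[1]: E(K, 0b10000010) = 0b01110110; 0b10001110 ⊕ 0b01110110 = 0b11111000.
C[2]: E(K, 0b11111000) = 0b11101100; 0b00100011 ⊕ 0b11101100 = 0b11001111.
C[3]: E(K, 0b11001111) = 0b11000011; 0b01010110 ⊕ 0b11000011 = 0b10010101.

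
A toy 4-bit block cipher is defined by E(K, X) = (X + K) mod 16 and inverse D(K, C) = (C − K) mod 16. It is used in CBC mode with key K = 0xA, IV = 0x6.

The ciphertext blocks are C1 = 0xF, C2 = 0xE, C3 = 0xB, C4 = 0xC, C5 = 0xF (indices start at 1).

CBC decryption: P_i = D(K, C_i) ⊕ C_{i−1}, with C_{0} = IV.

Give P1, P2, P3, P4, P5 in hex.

P1: D(K, 0xF) = 0x5; 0x5 ⊕ 0x6 = 0x3.
P2: D(K, 0xE) = 0x4; 0x4 ⊕ 0xF = 0xB.
P3: D(K, 0xB) = 0x1; 0x1 ⊕ 0xE = 0xF.
P4: D(K, 0xC) = 0x2; 0x2 ⊕ 0xB = 0x9.
P5: D(K, 0xF) = 0x5; 0x5 ⊕ 0xC = 0x9.

P1 = 0x3, P2 = 0xB, P3 = 0xF, P4 = 0x9, P5 = 0x9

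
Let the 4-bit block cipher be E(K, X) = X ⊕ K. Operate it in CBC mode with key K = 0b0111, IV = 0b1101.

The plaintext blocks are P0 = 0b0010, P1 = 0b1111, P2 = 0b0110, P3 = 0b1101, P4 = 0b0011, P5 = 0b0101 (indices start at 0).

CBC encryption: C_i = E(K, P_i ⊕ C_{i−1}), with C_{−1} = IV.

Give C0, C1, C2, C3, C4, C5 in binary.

C0 = 0b1000, C1 = 0b0000, C2 = 0b0001, C3 = 0b1011, C4 = 0b1111, C5 = 0b1101

C0: P0 ⊕ 0b1101 = 0b1111; E(K, 0b1111) = 0b1000.
C1: P1 ⊕ 0b1000 = 0b0111; E(K, 0b0111) = 0b0000.
C2: P2 ⊕ 0b0000 = 0b0110; E(K, 0b0110) = 0b0001.
C3: P3 ⊕ 0b0001 = 0b1100; E(K, 0b1100) = 0b1011.
C4: P4 ⊕ 0b1011 = 0b1000; E(K, 0b1000) = 0b1111.
C5: P5 ⊕ 0b1111 = 0b1010; E(K, 0b1010) = 0b1101.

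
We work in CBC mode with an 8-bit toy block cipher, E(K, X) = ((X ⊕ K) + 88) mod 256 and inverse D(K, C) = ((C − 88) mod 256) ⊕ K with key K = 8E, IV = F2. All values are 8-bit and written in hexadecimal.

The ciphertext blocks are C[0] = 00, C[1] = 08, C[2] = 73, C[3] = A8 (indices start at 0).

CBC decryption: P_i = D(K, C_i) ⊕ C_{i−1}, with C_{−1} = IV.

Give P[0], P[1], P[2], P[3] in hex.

P[0] = 04, P[1] = 0E, P[2] = 6D, P[3] = DD

P[0]: D(K, 00) = F6; F6 ⊕ F2 = 04.
P[1]: D(K, 08) = 0E; 0E ⊕ 00 = 0E.
P[2]: D(K, 73) = 65; 65 ⊕ 08 = 6D.
P[3]: D(K, A8) = AE; AE ⊕ 73 = DD.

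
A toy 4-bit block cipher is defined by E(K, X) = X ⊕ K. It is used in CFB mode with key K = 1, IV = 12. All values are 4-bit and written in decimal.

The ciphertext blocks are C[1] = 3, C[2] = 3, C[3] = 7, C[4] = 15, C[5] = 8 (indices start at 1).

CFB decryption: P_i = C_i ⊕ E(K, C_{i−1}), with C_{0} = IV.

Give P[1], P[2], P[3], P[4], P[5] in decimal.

P[1]: E(K, 12) = 13; 3 ⊕ 13 = 14.
P[2]: E(K, 3) = 2; 3 ⊕ 2 = 1.
P[3]: E(K, 3) = 2; 7 ⊕ 2 = 5.
P[4]: E(K, 7) = 6; 15 ⊕ 6 = 9.
P[5]: E(K, 15) = 14; 8 ⊕ 14 = 6.

P[1] = 14, P[2] = 1, P[3] = 5, P[4] = 9, P[5] = 6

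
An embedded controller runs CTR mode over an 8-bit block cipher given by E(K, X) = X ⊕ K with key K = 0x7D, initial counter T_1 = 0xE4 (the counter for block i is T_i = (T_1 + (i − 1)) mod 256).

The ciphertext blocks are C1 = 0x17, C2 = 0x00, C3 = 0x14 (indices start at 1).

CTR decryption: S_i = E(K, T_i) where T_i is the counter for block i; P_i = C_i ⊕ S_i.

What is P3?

P3: T = 0xE6, S = E(K, T) = 0x9B; 0x14 ⊕ 0x9B = 0x8F.

P3 = 0x8F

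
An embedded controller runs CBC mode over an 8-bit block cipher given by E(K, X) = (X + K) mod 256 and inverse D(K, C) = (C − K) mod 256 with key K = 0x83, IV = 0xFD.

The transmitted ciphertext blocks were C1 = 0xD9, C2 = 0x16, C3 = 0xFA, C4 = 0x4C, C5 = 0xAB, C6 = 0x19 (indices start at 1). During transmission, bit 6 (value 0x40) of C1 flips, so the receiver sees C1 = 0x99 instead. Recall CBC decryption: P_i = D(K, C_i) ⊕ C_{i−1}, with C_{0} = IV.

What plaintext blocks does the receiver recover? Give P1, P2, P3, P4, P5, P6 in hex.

Only C1 changed, to 0x99. In CBC, a change in C_i garbles P_i and flips the same bit in P_{i+1}. Decrypting the received ciphertext:
P1: D(K, 0x99) = 0x16; 0x16 ⊕ 0xFD = 0xEB.
P2: D(K, 0x16) = 0x93; 0x93 ⊕ 0x99 = 0x0A.
P3: D(K, 0xFA) = 0x77; 0x77 ⊕ 0x16 = 0x61.
P4: D(K, 0x4C) = 0xC9; 0xC9 ⊕ 0xFA = 0x33.
P5: D(K, 0xAB) = 0x28; 0x28 ⊕ 0x4C = 0x64.
P6: D(K, 0x19) = 0x96; 0x96 ⊕ 0xAB = 0x3D.
Blocks that differ from the original plaintext: P1, P2.

P1 = 0xEB, P2 = 0x0A, P3 = 0x61, P4 = 0x33, P5 = 0x64, P6 = 0x3D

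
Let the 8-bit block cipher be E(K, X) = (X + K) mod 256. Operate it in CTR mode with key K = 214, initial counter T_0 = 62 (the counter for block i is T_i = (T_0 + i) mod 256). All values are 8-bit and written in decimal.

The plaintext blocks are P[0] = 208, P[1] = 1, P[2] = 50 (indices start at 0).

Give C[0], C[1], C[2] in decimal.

CTR encryption: S_i = E(K, T_i) where T_i is the counter for block i; C_i = P_i ⊕ S_i.
C[0]: T = 62, S = E(K, T) = 20; 208 ⊕ 20 = 196.
C[1]: T = 63, S = E(K, T) = 21; 1 ⊕ 21 = 20.
C[2]: T = 64, S = E(K, T) = 22; 50 ⊕ 22 = 36.

C[0] = 196, C[1] = 20, C[2] = 36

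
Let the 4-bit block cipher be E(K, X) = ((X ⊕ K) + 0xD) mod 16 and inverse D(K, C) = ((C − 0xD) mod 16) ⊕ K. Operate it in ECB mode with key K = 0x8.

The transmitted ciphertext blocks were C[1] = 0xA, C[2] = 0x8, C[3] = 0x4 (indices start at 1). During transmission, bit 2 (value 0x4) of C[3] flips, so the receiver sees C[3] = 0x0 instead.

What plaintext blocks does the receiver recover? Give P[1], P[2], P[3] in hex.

ECB decryption: P_i = D(K, C_i).
Only C[3] changed, to 0x0. In ECB, a change in C_i affects only P_i. Decrypting the received ciphertext:
P[1]: D(K, 0xA) = 0x5.
P[2]: D(K, 0x8) = 0x3.
P[3]: D(K, 0x0) = 0xB.
Blocks that differ from the original plaintext: P[3].

P[1] = 0x5, P[2] = 0x3, P[3] = 0xB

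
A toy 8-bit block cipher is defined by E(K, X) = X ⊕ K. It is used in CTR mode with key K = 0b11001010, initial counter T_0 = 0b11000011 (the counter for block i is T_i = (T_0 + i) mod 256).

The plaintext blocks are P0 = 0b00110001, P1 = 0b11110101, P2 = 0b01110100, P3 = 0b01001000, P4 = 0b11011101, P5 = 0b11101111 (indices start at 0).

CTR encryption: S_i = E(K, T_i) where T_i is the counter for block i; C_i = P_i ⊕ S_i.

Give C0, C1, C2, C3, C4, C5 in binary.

C0 = 0b00111000, C1 = 0b11111011, C2 = 0b01111011, C3 = 0b01000100, C4 = 0b11010000, C5 = 0b11101101

C0: T = 0b11000011, S = E(K, T) = 0b00001001; 0b00110001 ⊕ 0b00001001 = 0b00111000.
C1: T = 0b11000100, S = E(K, T) = 0b00001110; 0b11110101 ⊕ 0b00001110 = 0b11111011.
C2: T = 0b11000101, S = E(K, T) = 0b00001111; 0b01110100 ⊕ 0b00001111 = 0b01111011.
C3: T = 0b11000110, S = E(K, T) = 0b00001100; 0b01001000 ⊕ 0b00001100 = 0b01000100.
C4: T = 0b11000111, S = E(K, T) = 0b00001101; 0b11011101 ⊕ 0b00001101 = 0b11010000.
C5: T = 0b11001000, S = E(K, T) = 0b00000010; 0b11101111 ⊕ 0b00000010 = 0b11101101.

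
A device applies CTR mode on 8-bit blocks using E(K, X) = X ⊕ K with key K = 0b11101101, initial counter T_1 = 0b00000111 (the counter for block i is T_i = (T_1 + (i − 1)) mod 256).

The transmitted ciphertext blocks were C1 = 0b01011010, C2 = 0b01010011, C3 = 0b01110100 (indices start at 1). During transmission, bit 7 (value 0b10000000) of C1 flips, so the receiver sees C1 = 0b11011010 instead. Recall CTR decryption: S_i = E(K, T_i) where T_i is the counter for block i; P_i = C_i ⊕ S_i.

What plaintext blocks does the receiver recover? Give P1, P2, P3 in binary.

P1 = 0b00110000, P2 = 0b10110110, P3 = 0b10010000

Only C1 changed, to 0b11011010. In CTR, a change in C_i flips the same bit in P_i only; the keystream is unaffected. Decrypting the received ciphertext:
P1: T = 0b00000111, S = E(K, T) = 0b11101010; 0b11011010 ⊕ 0b11101010 = 0b00110000.
P2: T = 0b00001000, S = E(K, T) = 0b11100101; 0b01010011 ⊕ 0b11100101 = 0b10110110.
P3: T = 0b00001001, S = E(K, T) = 0b11100100; 0b01110100 ⊕ 0b11100100 = 0b10010000.
Blocks that differ from the original plaintext: P1.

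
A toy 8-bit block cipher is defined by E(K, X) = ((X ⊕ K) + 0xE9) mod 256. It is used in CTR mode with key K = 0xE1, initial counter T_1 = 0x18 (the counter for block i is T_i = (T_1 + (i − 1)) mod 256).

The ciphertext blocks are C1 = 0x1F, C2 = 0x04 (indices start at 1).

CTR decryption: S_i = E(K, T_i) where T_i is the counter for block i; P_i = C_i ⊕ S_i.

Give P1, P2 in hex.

P1: T = 0x18, S = E(K, T) = 0xE2; 0x1F ⊕ 0xE2 = 0xFD.
P2: T = 0x19, S = E(K, T) = 0xE1; 0x04 ⊕ 0xE1 = 0xE5.

P1 = 0xFD, P2 = 0xE5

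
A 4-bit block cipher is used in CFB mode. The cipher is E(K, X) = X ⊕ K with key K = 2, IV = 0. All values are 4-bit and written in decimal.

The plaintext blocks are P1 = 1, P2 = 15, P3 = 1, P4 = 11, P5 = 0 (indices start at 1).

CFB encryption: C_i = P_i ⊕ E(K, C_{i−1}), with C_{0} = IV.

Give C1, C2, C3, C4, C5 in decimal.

C1 = 3, C2 = 14, C3 = 13, C4 = 4, C5 = 6

C1: E(K, 0) = 2; 1 ⊕ 2 = 3.
C2: E(K, 3) = 1; 15 ⊕ 1 = 14.
C3: E(K, 14) = 12; 1 ⊕ 12 = 13.
C4: E(K, 13) = 15; 11 ⊕ 15 = 4.
C5: E(K, 4) = 6; 0 ⊕ 6 = 6.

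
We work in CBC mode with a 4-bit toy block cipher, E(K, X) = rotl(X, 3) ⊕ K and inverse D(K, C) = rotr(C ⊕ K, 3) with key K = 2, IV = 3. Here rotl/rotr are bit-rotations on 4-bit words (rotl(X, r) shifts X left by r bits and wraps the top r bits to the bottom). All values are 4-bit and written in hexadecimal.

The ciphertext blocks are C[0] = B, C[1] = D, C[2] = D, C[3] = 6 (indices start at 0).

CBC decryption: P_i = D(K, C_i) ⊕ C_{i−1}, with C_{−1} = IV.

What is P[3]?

P[3]: D(K, 6) = 8; 8 ⊕ D = 5.

P[3] = 5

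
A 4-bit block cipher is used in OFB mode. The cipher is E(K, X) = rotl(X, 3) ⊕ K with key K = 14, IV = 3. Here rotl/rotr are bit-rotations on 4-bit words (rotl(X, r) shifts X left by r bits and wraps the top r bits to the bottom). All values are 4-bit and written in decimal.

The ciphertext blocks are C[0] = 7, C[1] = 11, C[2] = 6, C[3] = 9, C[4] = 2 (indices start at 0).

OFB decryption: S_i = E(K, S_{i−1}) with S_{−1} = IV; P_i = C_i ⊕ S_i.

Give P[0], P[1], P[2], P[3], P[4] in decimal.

P[0] = 0, P[1] = 14, P[2] = 2, P[3] = 5, P[4] = 10

P[0]: S = E(K, 3) = 7; 7 ⊕ 7 = 0.
P[1]: S = E(K, 7) = 5; 11 ⊕ 5 = 14.
P[2]: S = E(K, 5) = 4; 6 ⊕ 4 = 2.
P[3]: S = E(K, 4) = 12; 9 ⊕ 12 = 5.
P[4]: S = E(K, 12) = 8; 2 ⊕ 8 = 10.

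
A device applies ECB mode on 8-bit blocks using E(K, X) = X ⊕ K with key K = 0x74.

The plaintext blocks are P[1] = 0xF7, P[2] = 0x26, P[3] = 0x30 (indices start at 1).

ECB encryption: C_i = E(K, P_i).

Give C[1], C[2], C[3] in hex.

C[1] = 0x83, C[2] = 0x52, C[3] = 0x44

C[1]: E(K, 0xF7) = 0x83.
C[2]: E(K, 0x26) = 0x52.
C[3]: E(K, 0x30) = 0x44.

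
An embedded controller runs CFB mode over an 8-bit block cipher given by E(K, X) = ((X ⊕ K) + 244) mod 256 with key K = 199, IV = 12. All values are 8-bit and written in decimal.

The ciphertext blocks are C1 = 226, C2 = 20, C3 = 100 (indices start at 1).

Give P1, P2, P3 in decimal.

CFB decryption: P_i = C_i ⊕ E(K, C_{i−1}), with C_{0} = IV.
P1: E(K, 12) = 191; 226 ⊕ 191 = 93.
P2: E(K, 226) = 25; 20 ⊕ 25 = 13.
P3: E(K, 20) = 199; 100 ⊕ 199 = 163.

P1 = 93, P2 = 13, P3 = 163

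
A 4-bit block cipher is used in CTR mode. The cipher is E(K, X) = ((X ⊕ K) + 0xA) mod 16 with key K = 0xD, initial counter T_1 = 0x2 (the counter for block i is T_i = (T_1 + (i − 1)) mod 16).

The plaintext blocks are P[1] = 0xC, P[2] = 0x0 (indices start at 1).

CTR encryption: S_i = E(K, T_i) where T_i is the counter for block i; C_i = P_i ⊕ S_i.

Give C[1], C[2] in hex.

C[1] = 0x5, C[2] = 0x8

C[1]: T = 0x2, S = E(K, T) = 0x9; 0xC ⊕ 0x9 = 0x5.
C[2]: T = 0x3, S = E(K, T) = 0x8; 0x0 ⊕ 0x8 = 0x8.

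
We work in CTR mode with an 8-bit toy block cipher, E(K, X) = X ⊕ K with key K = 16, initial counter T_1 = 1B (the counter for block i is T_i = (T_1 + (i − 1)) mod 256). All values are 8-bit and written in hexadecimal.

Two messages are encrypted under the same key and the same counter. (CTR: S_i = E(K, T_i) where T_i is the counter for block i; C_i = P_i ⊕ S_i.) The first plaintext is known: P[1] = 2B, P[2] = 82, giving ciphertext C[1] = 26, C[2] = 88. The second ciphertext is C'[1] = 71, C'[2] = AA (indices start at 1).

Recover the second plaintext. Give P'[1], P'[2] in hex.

P'[1] = 7C, P'[2] = A0

In CTR with a reused counter, both messages share the same keystream S_i, so C_i ⊕ C'_i = P_i ⊕ P'_i and thus P'_i = P_i ⊕ C_i ⊕ C'_i.
P'[1]: 2B ⊕ 26 ⊕ 71 = 7C.
P'[2]: 82 ⊕ 88 ⊕ AA = A0.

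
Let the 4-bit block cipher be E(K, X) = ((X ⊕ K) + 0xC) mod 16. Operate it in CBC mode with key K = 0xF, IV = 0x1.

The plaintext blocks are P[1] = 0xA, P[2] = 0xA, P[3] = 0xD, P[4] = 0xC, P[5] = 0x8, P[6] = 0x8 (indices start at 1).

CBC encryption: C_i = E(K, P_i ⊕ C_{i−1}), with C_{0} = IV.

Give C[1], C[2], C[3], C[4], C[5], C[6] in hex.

C[1] = 0x0, C[2] = 0x1, C[3] = 0xF, C[4] = 0x8, C[5] = 0xB, C[6] = 0x8

C[1]: P[1] ⊕ 0x1 = 0xB; E(K, 0xB) = 0x0.
C[2]: P[2] ⊕ 0x0 = 0xA; E(K, 0xA) = 0x1.
C[3]: P[3] ⊕ 0x1 = 0xC; E(K, 0xC) = 0xF.
C[4]: P[4] ⊕ 0xF = 0x3; E(K, 0x3) = 0x8.
C[5]: P[5] ⊕ 0x8 = 0x0; E(K, 0x0) = 0xB.
C[6]: P[6] ⊕ 0xB = 0x3; E(K, 0x3) = 0x8.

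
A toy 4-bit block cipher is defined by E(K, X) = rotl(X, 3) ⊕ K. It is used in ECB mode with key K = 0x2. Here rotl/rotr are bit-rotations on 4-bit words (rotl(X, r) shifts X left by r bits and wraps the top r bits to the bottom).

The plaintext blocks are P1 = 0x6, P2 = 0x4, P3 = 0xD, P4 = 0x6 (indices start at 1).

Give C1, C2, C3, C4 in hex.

C1 = 0x1, C2 = 0x0, C3 = 0xC, C4 = 0x1

ECB encryption: C_i = E(K, P_i).
C1: E(K, 0x6) = 0x1.
C2: E(K, 0x4) = 0x0.
C3: E(K, 0xD) = 0xC.
C4: E(K, 0x6) = 0x1.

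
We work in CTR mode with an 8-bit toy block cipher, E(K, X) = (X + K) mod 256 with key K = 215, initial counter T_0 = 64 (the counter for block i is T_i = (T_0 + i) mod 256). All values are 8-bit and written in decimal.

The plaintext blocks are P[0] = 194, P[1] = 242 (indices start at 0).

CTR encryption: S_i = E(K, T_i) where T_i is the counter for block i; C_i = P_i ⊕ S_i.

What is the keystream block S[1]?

C[0]: T = 64, S = E(K, T) = 23; 194 ⊕ 23 = 213.
C[1]: T = 65, S = E(K, T) = 24; 242 ⊕ 24 = 234.
So S[1] = 24.

24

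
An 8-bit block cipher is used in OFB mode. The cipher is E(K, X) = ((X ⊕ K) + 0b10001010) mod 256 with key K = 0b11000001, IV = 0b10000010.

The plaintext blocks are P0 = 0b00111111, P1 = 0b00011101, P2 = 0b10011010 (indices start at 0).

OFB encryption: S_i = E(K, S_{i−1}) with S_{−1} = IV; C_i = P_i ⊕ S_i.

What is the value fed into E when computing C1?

0b11001101

C0: S = E(K, 0b10000010) = 0b11001101; 0b00111111 ⊕ 0b11001101 = 0b11110010.
C1: S = E(K, 0b11001101) = 0b10010110; 0b00011101 ⊕ 0b10010110 = 0b10001011.
So the input to E for block 1 is 0b11001101.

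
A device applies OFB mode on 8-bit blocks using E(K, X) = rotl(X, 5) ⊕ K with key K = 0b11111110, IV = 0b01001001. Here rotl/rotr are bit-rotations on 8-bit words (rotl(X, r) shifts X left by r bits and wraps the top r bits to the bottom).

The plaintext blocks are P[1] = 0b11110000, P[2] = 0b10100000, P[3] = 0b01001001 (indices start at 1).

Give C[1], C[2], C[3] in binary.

C[1] = 0b00100111, C[2] = 0b10100100, C[3] = 0b00110111

OFB encryption: S_i = E(K, S_{i−1}) with S_{0} = IV; C_i = P_i ⊕ S_i.
C[1]: S = E(K, 0b01001001) = 0b11010111; 0b11110000 ⊕ 0b11010111 = 0b00100111.
C[2]: S = E(K, 0b11010111) = 0b00000100; 0b10100000 ⊕ 0b00000100 = 0b10100100.
C[3]: S = E(K, 0b00000100) = 0b01111110; 0b01001001 ⊕ 0b01111110 = 0b00110111.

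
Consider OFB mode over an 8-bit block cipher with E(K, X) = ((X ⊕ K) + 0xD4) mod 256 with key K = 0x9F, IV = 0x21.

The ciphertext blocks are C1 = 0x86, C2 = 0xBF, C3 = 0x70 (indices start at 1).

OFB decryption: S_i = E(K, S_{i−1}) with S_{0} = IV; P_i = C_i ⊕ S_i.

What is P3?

P3 = 0x22

P1: S = E(K, 0x21) = 0x92; 0x86 ⊕ 0x92 = 0x14.
P2: S = E(K, 0x92) = 0xE1; 0xBF ⊕ 0xE1 = 0x5E.
P3: S = E(K, 0xE1) = 0x52; 0x70 ⊕ 0x52 = 0x22.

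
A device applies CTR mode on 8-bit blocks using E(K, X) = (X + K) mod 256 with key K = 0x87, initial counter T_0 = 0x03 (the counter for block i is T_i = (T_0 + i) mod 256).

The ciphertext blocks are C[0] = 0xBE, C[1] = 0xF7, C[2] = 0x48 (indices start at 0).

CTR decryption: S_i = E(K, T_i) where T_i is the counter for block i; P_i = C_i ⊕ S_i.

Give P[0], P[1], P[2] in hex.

P[0]: T = 0x03, S = E(K, T) = 0x8A; 0xBE ⊕ 0x8A = 0x34.
P[1]: T = 0x04, S = E(K, T) = 0x8B; 0xF7 ⊕ 0x8B = 0x7C.
P[2]: T = 0x05, S = E(K, T) = 0x8C; 0x48 ⊕ 0x8C = 0xC4.

P[0] = 0x34, P[1] = 0x7C, P[2] = 0xC4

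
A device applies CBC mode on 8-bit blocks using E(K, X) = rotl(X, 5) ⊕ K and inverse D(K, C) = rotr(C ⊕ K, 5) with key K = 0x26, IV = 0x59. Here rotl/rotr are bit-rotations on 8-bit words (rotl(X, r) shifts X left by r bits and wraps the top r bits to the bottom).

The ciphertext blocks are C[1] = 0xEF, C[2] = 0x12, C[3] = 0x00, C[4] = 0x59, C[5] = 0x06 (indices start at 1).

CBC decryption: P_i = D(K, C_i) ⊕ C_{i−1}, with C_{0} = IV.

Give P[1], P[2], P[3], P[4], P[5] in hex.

P[1] = 0x17, P[2] = 0x4E, P[3] = 0x23, P[4] = 0xFB, P[5] = 0x58

P[1]: D(K, 0xEF) = 0x4E; 0x4E ⊕ 0x59 = 0x17.
P[2]: D(K, 0x12) = 0xA1; 0xA1 ⊕ 0xEF = 0x4E.
P[3]: D(K, 0x00) = 0x31; 0x31 ⊕ 0x12 = 0x23.
P[4]: D(K, 0x59) = 0xFB; 0xFB ⊕ 0x00 = 0xFB.
P[5]: D(K, 0x06) = 0x01; 0x01 ⊕ 0x59 = 0x58.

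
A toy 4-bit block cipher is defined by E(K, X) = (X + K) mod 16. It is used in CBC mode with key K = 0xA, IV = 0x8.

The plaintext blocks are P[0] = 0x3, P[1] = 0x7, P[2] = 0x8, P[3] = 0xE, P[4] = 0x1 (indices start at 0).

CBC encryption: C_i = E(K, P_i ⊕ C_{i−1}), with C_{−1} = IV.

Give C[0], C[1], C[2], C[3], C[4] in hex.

C[0] = 0x5, C[1] = 0xC, C[2] = 0xE, C[3] = 0xA, C[4] = 0x5

C[0]: P[0] ⊕ 0x8 = 0xB; E(K, 0xB) = 0x5.
C[1]: P[1] ⊕ 0x5 = 0x2; E(K, 0x2) = 0xC.
C[2]: P[2] ⊕ 0xC = 0x4; E(K, 0x4) = 0xE.
C[3]: P[3] ⊕ 0xE = 0x0; E(K, 0x0) = 0xA.
C[4]: P[4] ⊕ 0xA = 0xB; E(K, 0xB) = 0x5.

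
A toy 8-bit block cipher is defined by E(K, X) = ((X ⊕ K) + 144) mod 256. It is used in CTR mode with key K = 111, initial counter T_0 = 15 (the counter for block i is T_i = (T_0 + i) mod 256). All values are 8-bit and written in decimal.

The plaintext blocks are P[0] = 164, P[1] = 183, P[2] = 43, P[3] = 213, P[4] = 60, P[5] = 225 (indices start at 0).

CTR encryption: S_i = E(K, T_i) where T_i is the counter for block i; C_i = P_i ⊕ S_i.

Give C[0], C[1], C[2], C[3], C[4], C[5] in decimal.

C[0] = 84, C[1] = 184, C[2] = 37, C[3] = 216, C[4] = 48, C[5] = 234

C[0]: T = 15, S = E(K, T) = 240; 164 ⊕ 240 = 84.
C[1]: T = 16, S = E(K, T) = 15; 183 ⊕ 15 = 184.
C[2]: T = 17, S = E(K, T) = 14; 43 ⊕ 14 = 37.
C[3]: T = 18, S = E(K, T) = 13; 213 ⊕ 13 = 216.
C[4]: T = 19, S = E(K, T) = 12; 60 ⊕ 12 = 48.
C[5]: T = 20, S = E(K, T) = 11; 225 ⊕ 11 = 234.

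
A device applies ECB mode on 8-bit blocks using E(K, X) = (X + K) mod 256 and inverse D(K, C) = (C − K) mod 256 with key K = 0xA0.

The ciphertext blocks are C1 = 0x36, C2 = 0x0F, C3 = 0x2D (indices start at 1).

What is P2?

ECB decryption: P_i = D(K, C_i).
P2: D(K, 0x0F) = 0x6F.

P2 = 0x6F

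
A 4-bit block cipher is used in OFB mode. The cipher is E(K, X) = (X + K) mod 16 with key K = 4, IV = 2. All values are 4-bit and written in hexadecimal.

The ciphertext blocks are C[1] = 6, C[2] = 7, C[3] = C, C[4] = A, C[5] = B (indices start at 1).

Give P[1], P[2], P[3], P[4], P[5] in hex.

OFB decryption: S_i = E(K, S_{i−1}) with S_{0} = IV; P_i = C_i ⊕ S_i.
P[1]: S = E(K, 2) = 6; 6 ⊕ 6 = 0.
P[2]: S = E(K, 6) = A; 7 ⊕ A = D.
P[3]: S = E(K, A) = E; C ⊕ E = 2.
P[4]: S = E(K, E) = 2; A ⊕ 2 = 8.
P[5]: S = E(K, 2) = 6; B ⊕ 6 = D.

P[1] = 0, P[2] = D, P[3] = 2, P[4] = 8, P[5] = D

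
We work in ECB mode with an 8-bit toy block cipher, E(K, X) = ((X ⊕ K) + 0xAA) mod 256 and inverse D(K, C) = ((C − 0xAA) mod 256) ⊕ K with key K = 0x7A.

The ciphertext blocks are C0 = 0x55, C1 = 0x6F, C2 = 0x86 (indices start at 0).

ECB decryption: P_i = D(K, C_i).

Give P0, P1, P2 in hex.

P0: D(K, 0x55) = 0xD1.
P1: D(K, 0x6F) = 0xBF.
P2: D(K, 0x86) = 0xA6.

P0 = 0xD1, P1 = 0xBF, P2 = 0xA6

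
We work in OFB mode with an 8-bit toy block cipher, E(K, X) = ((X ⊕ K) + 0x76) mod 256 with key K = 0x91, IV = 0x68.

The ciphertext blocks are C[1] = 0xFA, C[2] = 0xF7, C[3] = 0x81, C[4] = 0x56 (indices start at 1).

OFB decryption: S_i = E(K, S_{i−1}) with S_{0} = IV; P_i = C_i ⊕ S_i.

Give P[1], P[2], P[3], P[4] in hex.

P[1] = 0x95, P[2] = 0x83, P[3] = 0xDA, P[4] = 0x16

P[1]: S = E(K, 0x68) = 0x6F; 0xFA ⊕ 0x6F = 0x95.
P[2]: S = E(K, 0x6F) = 0x74; 0xF7 ⊕ 0x74 = 0x83.
P[3]: S = E(K, 0x74) = 0x5B; 0x81 ⊕ 0x5B = 0xDA.
P[4]: S = E(K, 0x5B) = 0x40; 0x56 ⊕ 0x40 = 0x16.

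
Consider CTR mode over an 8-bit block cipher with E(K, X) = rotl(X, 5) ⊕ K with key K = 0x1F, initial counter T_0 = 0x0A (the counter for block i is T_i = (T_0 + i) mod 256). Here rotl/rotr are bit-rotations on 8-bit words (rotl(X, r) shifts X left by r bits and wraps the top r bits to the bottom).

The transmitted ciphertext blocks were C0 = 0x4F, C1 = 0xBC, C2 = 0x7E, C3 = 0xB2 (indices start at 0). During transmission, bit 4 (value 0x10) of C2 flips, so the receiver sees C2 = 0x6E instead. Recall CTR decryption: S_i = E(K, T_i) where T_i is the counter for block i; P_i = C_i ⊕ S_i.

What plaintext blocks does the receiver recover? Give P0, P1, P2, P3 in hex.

Only C2 changed, to 0x6E. In CTR, a change in C_i flips the same bit in P_i only; the keystream is unaffected. Decrypting the received ciphertext:
P0: T = 0x0A, S = E(K, T) = 0x5E; 0x4F ⊕ 0x5E = 0x11.
P1: T = 0x0B, S = E(K, T) = 0x7E; 0xBC ⊕ 0x7E = 0xC2.
P2: T = 0x0C, S = E(K, T) = 0x9E; 0x6E ⊕ 0x9E = 0xF0.
P3: T = 0x0D, S = E(K, T) = 0xBE; 0xB2 ⊕ 0xBE = 0x0C.
Blocks that differ from the original plaintext: P2.

P0 = 0x11, P1 = 0xC2, P2 = 0xF0, P3 = 0x0C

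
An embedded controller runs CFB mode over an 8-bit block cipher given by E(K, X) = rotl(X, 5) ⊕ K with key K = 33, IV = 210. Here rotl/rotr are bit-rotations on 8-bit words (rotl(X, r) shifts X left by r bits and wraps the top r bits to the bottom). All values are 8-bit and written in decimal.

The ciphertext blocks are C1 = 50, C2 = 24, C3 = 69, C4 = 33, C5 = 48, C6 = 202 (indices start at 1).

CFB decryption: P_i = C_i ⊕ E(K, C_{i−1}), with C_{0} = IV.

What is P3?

P3: E(K, 24) = 34; 69 ⊕ 34 = 103.

P3 = 103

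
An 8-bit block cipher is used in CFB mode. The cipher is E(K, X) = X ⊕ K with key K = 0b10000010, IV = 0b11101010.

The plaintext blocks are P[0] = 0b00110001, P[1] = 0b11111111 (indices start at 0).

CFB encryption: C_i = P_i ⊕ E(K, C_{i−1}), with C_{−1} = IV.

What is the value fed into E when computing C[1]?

0b01011001

C[0]: E(K, 0b11101010) = 0b01101000; 0b00110001 ⊕ 0b01101000 = 0b01011001.
C[1]: E(K, 0b01011001) = 0b11011011; 0b11111111 ⊕ 0b11011011 = 0b00100100.
So the input to E for block [1] is 0b01011001.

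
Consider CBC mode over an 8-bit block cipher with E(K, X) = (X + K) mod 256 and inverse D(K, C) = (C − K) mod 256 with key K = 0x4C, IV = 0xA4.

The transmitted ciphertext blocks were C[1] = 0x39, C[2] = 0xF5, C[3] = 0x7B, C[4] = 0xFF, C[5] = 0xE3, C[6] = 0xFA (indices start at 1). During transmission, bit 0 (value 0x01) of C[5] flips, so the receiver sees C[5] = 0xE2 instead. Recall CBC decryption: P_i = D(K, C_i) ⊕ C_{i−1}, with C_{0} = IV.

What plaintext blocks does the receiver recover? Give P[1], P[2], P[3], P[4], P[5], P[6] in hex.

Only C[5] changed, to 0xE2. In CBC, a change in C_i garbles P_i and flips the same bit in P_{i+1}. Decrypting the received ciphertext:
P[1]: D(K, 0x39) = 0xED; 0xED ⊕ 0xA4 = 0x49.
P[2]: D(K, 0xF5) = 0xA9; 0xA9 ⊕ 0x39 = 0x90.
P[3]: D(K, 0x7B) = 0x2F; 0x2F ⊕ 0xF5 = 0xDA.
P[4]: D(K, 0xFF) = 0xB3; 0xB3 ⊕ 0x7B = 0xC8.
P[5]: D(K, 0xE2) = 0x96; 0x96 ⊕ 0xFF = 0x69.
P[6]: D(K, 0xFA) = 0xAE; 0xAE ⊕ 0xE2 = 0x4C.
Blocks that differ from the original plaintext: P[5], P[6].

P[1] = 0x49, P[2] = 0x90, P[3] = 0xDA, P[4] = 0xC8, P[5] = 0x69, P[6] = 0x4C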